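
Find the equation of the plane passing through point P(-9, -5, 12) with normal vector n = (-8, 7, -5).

The plane through P with normal n = (a, b, c) satisfies n·(r - P) = 0,
i.e. ax + by + cz = a·x₀ + b·y₀ + c·z₀.
d = (-8)·(-9) + 7·(-5) + (-5)·12
  = 72 - 35 - 60
  = -23
Equation: -8x + 7y - 5z = -23

-8x + 7y - 5z = -23


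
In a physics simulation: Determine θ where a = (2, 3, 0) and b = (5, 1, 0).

a·b = 2·5 + 3·1 + 0·0 = 10 + 3 + 0 = 13
|a| = √(2² + 3² + 0²) = √13 ≈ 3.606
|b| = √(5² + 1² + 0²) = √26 ≈ 5.099
cos θ = (a·b)/(|a||b|) = 13/(3.606·5.099) ≈ 0.7071
θ = arccos(0.7071) ≈ 45°

45°


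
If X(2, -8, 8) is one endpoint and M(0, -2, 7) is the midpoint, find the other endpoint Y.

Y = 2M - X
  = (2·0 - 2, 2·(-2) - (-8), 2·7 - 8)
  = (0 - 2, -4 + 8, 14 - 8)
  = (-2, 4, 6)

(-2, 4, 6)


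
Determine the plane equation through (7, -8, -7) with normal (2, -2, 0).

The plane through P with normal n = (a, b, c) satisfies n·(r - P) = 0,
i.e. ax + by + cz = a·x₀ + b·y₀ + c·z₀.
d = 2·7 + (-2)·(-8) + 0·(-7)
  = 14 + 16 + 0
  = 30
Equation: 2x - 2y = 30

2x - 2y = 30


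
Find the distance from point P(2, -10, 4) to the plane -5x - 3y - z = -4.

distance = |a·x₀ + b·y₀ + c·z₀ - d| / √(a² + b² + c²)
  = |(-5)·2 + (-3)·(-10) + (-1)·4 - (-4)| / √((-5)² + (-3)² + (-1)²)
  = |-10 + 30 - 4 + 4| / √(25 + 9 + 1)
  = |20| / √35
  = 20 / 5.916
  ≈ 3.381

3.381


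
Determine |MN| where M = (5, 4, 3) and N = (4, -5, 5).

d = √[(x₂-x₁)² + (y₂-y₁)² + (z₂-z₁)²]
  = √[(-1)² + (-9)² + 2²]
  = √[1 + 81 + 4]
  = √86
  ≈ 9.274

9.274


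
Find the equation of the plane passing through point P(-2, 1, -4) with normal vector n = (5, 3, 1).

The plane through P with normal n = (a, b, c) satisfies n·(r - P) = 0,
i.e. ax + by + cz = a·x₀ + b·y₀ + c·z₀.
d = 5·(-2) + 3·1 + 1·(-4)
  = -10 + 3 - 4
  = -11
Equation: 5x + 3y + z = -11

5x + 3y + z = -11


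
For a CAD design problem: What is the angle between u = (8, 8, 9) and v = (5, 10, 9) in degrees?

u·v = 8·5 + 8·10 + 9·9 = 40 + 80 + 81 = 201
|u| = √(8² + 8² + 9²) = √209 ≈ 14.46
|v| = √(5² + 10² + 9²) = √206 ≈ 14.35
cos θ = (u·v)/(|u||v|) = 201/(14.46·14.35) ≈ 0.9687
θ = arccos(0.9687) ≈ 14.37°

14.37°


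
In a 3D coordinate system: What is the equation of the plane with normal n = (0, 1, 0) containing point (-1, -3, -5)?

The plane through P with normal n = (a, b, c) satisfies n·(r - P) = 0,
i.e. ax + by + cz = a·x₀ + b·y₀ + c·z₀.
d = 0·(-1) + 1·(-3) + 0·(-5)
  = 0 - 3 + 0
  = -3
Equation: y = -3

y = -3


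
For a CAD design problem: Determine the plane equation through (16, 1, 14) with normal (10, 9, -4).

The plane through P with normal n = (a, b, c) satisfies n·(r - P) = 0,
i.e. ax + by + cz = a·x₀ + b·y₀ + c·z₀.
d = 10·16 + 9·1 + (-4)·14
  = 160 + 9 - 56
  = 113
Equation: 10x + 9y - 4z = 113

10x + 9y - 4z = 113


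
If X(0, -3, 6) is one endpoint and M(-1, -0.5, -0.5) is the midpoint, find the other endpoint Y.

Y = 2M - X
  = (2·(-1) - 0, 2·(-0.5) - (-3), 2·(-0.5) - 6)
  = (-2 + 0, -1 + 3, -1 - 6)
  = (-2, 2, -7)

(-2, 2, -7)


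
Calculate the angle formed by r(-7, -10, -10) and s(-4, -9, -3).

r·s = (-7)·(-4) + (-10)·(-9) + (-10)·(-3) = 28 + 90 + 30 = 148
|r| = √((-7)² + (-10)² + (-10)²) = √249 ≈ 15.78
|s| = √((-4)² + (-9)² + (-3)²) = √106 ≈ 10.3
cos θ = (r·s)/(|r||s|) = 148/(15.78·10.3) ≈ 0.911
θ = arccos(0.911) ≈ 24.36°

24.36°


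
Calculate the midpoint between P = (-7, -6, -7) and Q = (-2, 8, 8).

M = ((x₁+x₂)/2, (y₁+y₂)/2, (z₁+z₂)/2)
  = ((-7 - 2)/2, (-6 + 8)/2, (-7 + 8)/2)
  = (-9/2, 2/2, 1/2)
  = (-4.5, 1, 0.5)

(-4.5, 1, 0.5)


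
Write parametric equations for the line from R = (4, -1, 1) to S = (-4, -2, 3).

Direction vector d = S - R = (-4 - 4, -2 + 1, 3 - 1) = (-8, -1, 2)
Parametric form r = R + t·d:
x = 4 - 8t, y = -1 - t, z = 1 + 2t

x = 4 - 8t, y = -1 - t, z = 1 + 2t


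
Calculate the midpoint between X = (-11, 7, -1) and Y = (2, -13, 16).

M = ((x₁+x₂)/2, (y₁+y₂)/2, (z₁+z₂)/2)
  = ((-11 + 2)/2, (7 - 13)/2, (-1 + 16)/2)
  = (-9/2, -6/2, 15/2)
  = (-4.5, -3, 7.5)

(-4.5, -3, 7.5)


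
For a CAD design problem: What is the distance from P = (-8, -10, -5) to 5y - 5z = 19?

distance = |a·x₀ + b·y₀ + c·z₀ - d| / √(a² + b² + c²)
  = |0·(-8) + 5·(-10) + (-5)·(-5) - 19| / √(0² + 5² + (-5)²)
  = |0 - 50 + 25 - 19| / √(0 + 25 + 25)
  = |-44| / √50
  = 44 / 7.071
  ≈ 6.223

6.223


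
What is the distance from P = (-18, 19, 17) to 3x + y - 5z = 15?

distance = |a·x₀ + b·y₀ + c·z₀ - d| / √(a² + b² + c²)
  = |3·(-18) + 1·19 + (-5)·17 - 15| / √(3² + 1² + (-5)²)
  = |-54 + 19 - 85 - 15| / √(9 + 1 + 25)
  = |-135| / √35
  = 135 / 5.916
  ≈ 22.82

22.82


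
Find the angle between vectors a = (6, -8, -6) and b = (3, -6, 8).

a·b = 6·3 + (-8)·(-6) + (-6)·8 = 18 + 48 - 48 = 18
|a| = √(6² + (-8)² + (-6)²) = √136 ≈ 11.66
|b| = √(3² + (-6)² + 8²) = √109 ≈ 10.44
cos θ = (a·b)/(|a||b|) = 18/(11.66·10.44) ≈ 0.1478
θ = arccos(0.1478) ≈ 81.5°

81.5°


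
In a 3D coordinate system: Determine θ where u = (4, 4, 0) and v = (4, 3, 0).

u·v = 4·4 + 4·3 + 0·0 = 16 + 12 + 0 = 28
|u| = √(4² + 4² + 0²) = √32 ≈ 5.657
|v| = √(4² + 3² + 0²) = √25 ≈ 5
cos θ = (u·v)/(|u||v|) = 28/(5.657·5) ≈ 0.9899
θ = arccos(0.9899) ≈ 8.13°

8.13°


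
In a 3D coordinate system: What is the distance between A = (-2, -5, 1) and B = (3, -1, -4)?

d = √[(x₂-x₁)² + (y₂-y₁)² + (z₂-z₁)²]
  = √[5² + 4² + (-5)²]
  = √[25 + 16 + 25]
  = √66
  ≈ 8.124

8.124


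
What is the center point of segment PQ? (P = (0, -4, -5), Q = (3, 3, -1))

M = ((x₁+x₂)/2, (y₁+y₂)/2, (z₁+z₂)/2)
  = ((0 + 3)/2, (-4 + 3)/2, (-5 - 1)/2)
  = (3/2, -1/2, -6/2)
  = (1.5, -0.5, -3)

(1.5, -0.5, -3)


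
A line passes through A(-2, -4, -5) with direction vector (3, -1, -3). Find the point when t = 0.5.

P(t) = A + t·d
  = (-2 + 3·0.5, -4 + (-1)·0.5, -5 + (-3)·0.5)
  = (-2 + 1.5, -4 - 0.5, -5 - 1.5)
  = (-0.5, -4.5, -6.5)

(-0.5, -4.5, -6.5)


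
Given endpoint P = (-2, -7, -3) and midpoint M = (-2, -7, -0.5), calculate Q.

Q = 2M - P
  = (2·(-2) - (-2), 2·(-7) - (-7), 2·(-0.5) - (-3))
  = (-4 + 2, -14 + 7, -1 + 3)
  = (-2, -7, 2)

(-2, -7, 2)


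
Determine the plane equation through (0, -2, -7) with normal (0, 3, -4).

The plane through P with normal n = (a, b, c) satisfies n·(r - P) = 0,
i.e. ax + by + cz = a·x₀ + b·y₀ + c·z₀.
d = 0·0 + 3·(-2) + (-4)·(-7)
  = 0 - 6 + 28
  = 22
Equation: 3y - 4z = 22

3y - 4z = 22


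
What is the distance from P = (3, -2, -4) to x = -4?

distance = |a·x₀ + b·y₀ + c·z₀ - d| / √(a² + b² + c²)
  = |1·3 + 0·(-2) + 0·(-4) - (-4)| / √(1² + 0² + 0²)
  = |3 + 0 + 0 + 4| / √(1 + 0 + 0)
  = |7| / √1
  = 7 / 1
  ≈ 7

7


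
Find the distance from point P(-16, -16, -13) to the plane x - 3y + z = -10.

distance = |a·x₀ + b·y₀ + c·z₀ - d| / √(a² + b² + c²)
  = |1·(-16) + (-3)·(-16) + 1·(-13) - (-10)| / √(1² + (-3)² + 1²)
  = |-16 + 48 - 13 + 10| / √(1 + 9 + 1)
  = |29| / √11
  = 29 / 3.317
  ≈ 8.744

8.744


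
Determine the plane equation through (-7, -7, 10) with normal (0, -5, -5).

The plane through P with normal n = (a, b, c) satisfies n·(r - P) = 0,
i.e. ax + by + cz = a·x₀ + b·y₀ + c·z₀.
d = 0·(-7) + (-5)·(-7) + (-5)·10
  = 0 + 35 - 50
  = -15
Equation: -5y - 5z = -15

-5y - 5z = -15


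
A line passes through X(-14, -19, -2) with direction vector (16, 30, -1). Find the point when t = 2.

P(t) = X + t·d
  = (-14 + 16·2, -19 + 30·2, -2 + (-1)·2)
  = (-14 + 32, -19 + 60, -2 - 2)
  = (18, 41, -4)

(18, 41, -4)


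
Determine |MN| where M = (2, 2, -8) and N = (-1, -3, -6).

d = √[(x₂-x₁)² + (y₂-y₁)² + (z₂-z₁)²]
  = √[(-3)² + (-5)² + 2²]
  = √[9 + 25 + 4]
  = √38
  ≈ 6.164

6.164


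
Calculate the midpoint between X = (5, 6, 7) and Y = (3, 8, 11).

M = ((x₁+x₂)/2, (y₁+y₂)/2, (z₁+z₂)/2)
  = ((5 + 3)/2, (6 + 8)/2, (7 + 11)/2)
  = (8/2, 14/2, 18/2)
  = (4, 7, 9)

(4, 7, 9)


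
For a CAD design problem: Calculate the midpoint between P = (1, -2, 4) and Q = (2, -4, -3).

M = ((x₁+x₂)/2, (y₁+y₂)/2, (z₁+z₂)/2)
  = ((1 + 2)/2, (-2 - 4)/2, (4 - 3)/2)
  = (3/2, -6/2, 1/2)
  = (1.5, -3, 0.5)

(1.5, -3, 0.5)


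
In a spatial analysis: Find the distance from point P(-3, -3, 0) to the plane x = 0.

distance = |a·x₀ + b·y₀ + c·z₀ - d| / √(a² + b² + c²)
  = |1·(-3) + 0·(-3) + 0·0 - 0| / √(1² + 0² + 0²)
  = |-3 + 0 + 0 + 0| / √(1 + 0 + 0)
  = |-3| / √1
  = 3 / 1
  ≈ 3

3


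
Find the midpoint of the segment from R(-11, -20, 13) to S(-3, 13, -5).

M = ((x₁+x₂)/2, (y₁+y₂)/2, (z₁+z₂)/2)
  = ((-11 - 3)/2, (-20 + 13)/2, (13 - 5)/2)
  = (-14/2, -7/2, 8/2)
  = (-7, -3.5, 4)

(-7, -3.5, 4)


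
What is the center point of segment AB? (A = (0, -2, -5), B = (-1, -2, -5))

M = ((x₁+x₂)/2, (y₁+y₂)/2, (z₁+z₂)/2)
  = ((0 - 1)/2, (-2 - 2)/2, (-5 - 5)/2)
  = (-1/2, -4/2, -10/2)
  = (-0.5, -2, -5)

(-0.5, -2, -5)


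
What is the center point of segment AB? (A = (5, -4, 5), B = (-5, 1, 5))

M = ((x₁+x₂)/2, (y₁+y₂)/2, (z₁+z₂)/2)
  = ((5 - 5)/2, (-4 + 1)/2, (5 + 5)/2)
  = (0/2, -3/2, 10/2)
  = (0, -1.5, 5)

(0, -1.5, 5)


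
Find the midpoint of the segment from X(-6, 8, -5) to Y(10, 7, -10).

M = ((x₁+x₂)/2, (y₁+y₂)/2, (z₁+z₂)/2)
  = ((-6 + 10)/2, (8 + 7)/2, (-5 - 10)/2)
  = (4/2, 15/2, -15/2)
  = (2, 7.5, -7.5)

(2, 7.5, -7.5)


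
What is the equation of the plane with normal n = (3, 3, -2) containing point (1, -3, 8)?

The plane through P with normal n = (a, b, c) satisfies n·(r - P) = 0,
i.e. ax + by + cz = a·x₀ + b·y₀ + c·z₀.
d = 3·1 + 3·(-3) + (-2)·8
  = 3 - 9 - 16
  = -22
Equation: 3x + 3y - 2z = -22

3x + 3y - 2z = -22


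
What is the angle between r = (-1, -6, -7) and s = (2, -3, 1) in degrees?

r·s = (-1)·2 + (-6)·(-3) + (-7)·1 = -2 + 18 - 7 = 9
|r| = √((-1)² + (-6)² + (-7)²) = √86 ≈ 9.274
|s| = √(2² + (-3)² + 1²) = √14 ≈ 3.742
cos θ = (r·s)/(|r||s|) = 9/(9.274·3.742) ≈ 0.2594
θ = arccos(0.2594) ≈ 74.97°

74.97°


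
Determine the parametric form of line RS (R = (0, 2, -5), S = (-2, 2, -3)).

Direction vector d = S - R = (-2 + 0, 2 - 2, -3 + 5) = (-2, 0, 2)
Parametric form r = R + t·d:
x = 0 - 2t, y = 2, z = -5 + 2t

x = 0 - 2t, y = 2, z = -5 + 2t


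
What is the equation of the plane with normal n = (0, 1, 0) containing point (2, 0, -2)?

The plane through P with normal n = (a, b, c) satisfies n·(r - P) = 0,
i.e. ax + by + cz = a·x₀ + b·y₀ + c·z₀.
d = 0·2 + 1·0 + 0·(-2)
  = 0 + 0 + 0
  = 0
Equation: y = 0

y = 0


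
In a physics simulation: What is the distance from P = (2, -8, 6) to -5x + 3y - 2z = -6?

distance = |a·x₀ + b·y₀ + c·z₀ - d| / √(a² + b² + c²)
  = |(-5)·2 + 3·(-8) + (-2)·6 - (-6)| / √((-5)² + 3² + (-2)²)
  = |-10 - 24 - 12 + 6| / √(25 + 9 + 4)
  = |-40| / √38
  = 40 / 6.164
  ≈ 6.489

6.489


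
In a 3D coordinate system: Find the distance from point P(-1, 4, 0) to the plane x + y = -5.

distance = |a·x₀ + b·y₀ + c·z₀ - d| / √(a² + b² + c²)
  = |1·(-1) + 1·4 + 0·0 - (-5)| / √(1² + 1² + 0²)
  = |-1 + 4 + 0 + 5| / √(1 + 1 + 0)
  = |8| / √2
  = 8 / 1.414
  ≈ 5.657

5.657


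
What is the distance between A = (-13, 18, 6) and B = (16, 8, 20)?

d = √[(x₂-x₁)² + (y₂-y₁)² + (z₂-z₁)²]
  = √[29² + (-10)² + 14²]
  = √[841 + 100 + 196]
  = √1137
  ≈ 33.72

33.72


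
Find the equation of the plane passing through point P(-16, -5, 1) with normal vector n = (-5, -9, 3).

The plane through P with normal n = (a, b, c) satisfies n·(r - P) = 0,
i.e. ax + by + cz = a·x₀ + b·y₀ + c·z₀.
d = (-5)·(-16) + (-9)·(-5) + 3·1
  = 80 + 45 + 3
  = 128
Equation: -5x - 9y + 3z = 128

-5x - 9y + 3z = 128


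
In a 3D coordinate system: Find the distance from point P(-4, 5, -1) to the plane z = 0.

distance = |a·x₀ + b·y₀ + c·z₀ - d| / √(a² + b² + c²)
  = |0·(-4) + 0·5 + 1·(-1) - 0| / √(0² + 0² + 1²)
  = |0 + 0 - 1 + 0| / √(0 + 0 + 1)
  = |-1| / √1
  = 1 / 1
  ≈ 1

1


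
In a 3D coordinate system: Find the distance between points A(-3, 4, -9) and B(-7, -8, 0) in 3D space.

d = √[(x₂-x₁)² + (y₂-y₁)² + (z₂-z₁)²]
  = √[(-4)² + (-12)² + 9²]
  = √[16 + 144 + 81]
  = √241
  ≈ 15.52

15.52


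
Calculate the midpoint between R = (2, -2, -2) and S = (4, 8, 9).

M = ((x₁+x₂)/2, (y₁+y₂)/2, (z₁+z₂)/2)
  = ((2 + 4)/2, (-2 + 8)/2, (-2 + 9)/2)
  = (6/2, 6/2, 7/2)
  = (3, 3, 3.5)

(3, 3, 3.5)


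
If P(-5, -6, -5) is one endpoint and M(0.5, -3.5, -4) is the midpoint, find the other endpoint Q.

Q = 2M - P
  = (2·0.5 - (-5), 2·(-3.5) - (-6), 2·(-4) - (-5))
  = (1 + 5, -7 + 6, -8 + 5)
  = (6, -1, -3)

(6, -1, -3)


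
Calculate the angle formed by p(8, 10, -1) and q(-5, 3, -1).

p·q = 8·(-5) + 10·3 + (-1)·(-1) = -40 + 30 + 1 = -9
|p| = √(8² + 10² + (-1)²) = √165 ≈ 12.85
|q| = √((-5)² + 3² + (-1)²) = √35 ≈ 5.916
cos θ = (p·q)/(|p||q|) = -9/(12.85·5.916) ≈ -0.1184
θ = arccos(-0.1184) ≈ 96.8°

96.8°


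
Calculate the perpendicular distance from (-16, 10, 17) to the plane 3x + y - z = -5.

distance = |a·x₀ + b·y₀ + c·z₀ - d| / √(a² + b² + c²)
  = |3·(-16) + 1·10 + (-1)·17 - (-5)| / √(3² + 1² + (-1)²)
  = |-48 + 10 - 17 + 5| / √(9 + 1 + 1)
  = |-50| / √11
  = 50 / 3.317
  ≈ 15.08

15.08


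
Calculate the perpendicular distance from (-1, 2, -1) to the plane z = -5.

distance = |a·x₀ + b·y₀ + c·z₀ - d| / √(a² + b² + c²)
  = |0·(-1) + 0·2 + 1·(-1) - (-5)| / √(0² + 0² + 1²)
  = |0 + 0 - 1 + 5| / √(0 + 0 + 1)
  = |4| / √1
  = 4 / 1
  ≈ 4

4


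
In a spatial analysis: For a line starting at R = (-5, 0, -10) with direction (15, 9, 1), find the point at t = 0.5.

P(t) = R + t·d
  = (-5 + 15·0.5, 0 + 9·0.5, -10 + 1·0.5)
  = (-5 + 7.5, 0 + 4.5, -10 + 0.5)
  = (2.5, 4.5, -9.5)

(2.5, 4.5, -9.5)


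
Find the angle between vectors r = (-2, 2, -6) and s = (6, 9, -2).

r·s = (-2)·6 + 2·9 + (-6)·(-2) = -12 + 18 + 12 = 18
|r| = √((-2)² + 2² + (-6)²) = √44 ≈ 6.633
|s| = √(6² + 9² + (-2)²) = √121 ≈ 11
cos θ = (r·s)/(|r||s|) = 18/(6.633·11) ≈ 0.2467
θ = arccos(0.2467) ≈ 75.72°

75.72°


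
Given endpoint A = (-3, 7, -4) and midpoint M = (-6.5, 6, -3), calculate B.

B = 2M - A
  = (2·(-6.5) - (-3), 2·6 - 7, 2·(-3) - (-4))
  = (-13 + 3, 12 - 7, -6 + 4)
  = (-10, 5, -2)

(-10, 5, -2)


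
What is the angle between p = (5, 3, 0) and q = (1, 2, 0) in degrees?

p·q = 5·1 + 3·2 + 0·0 = 5 + 6 + 0 = 11
|p| = √(5² + 3² + 0²) = √34 ≈ 5.831
|q| = √(1² + 2² + 0²) = √5 ≈ 2.236
cos θ = (p·q)/(|p||q|) = 11/(5.831·2.236) ≈ 0.8437
θ = arccos(0.8437) ≈ 32.47°

32.47°


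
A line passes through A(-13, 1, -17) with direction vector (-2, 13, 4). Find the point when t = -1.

P(t) = A + t·d
  = (-13 + (-2)·(-1), 1 + 13·(-1), -17 + 4·(-1))
  = (-13 + 2, 1 - 13, -17 - 4)
  = (-11, -12, -21)

(-11, -12, -21)


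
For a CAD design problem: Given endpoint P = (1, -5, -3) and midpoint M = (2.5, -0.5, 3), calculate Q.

Q = 2M - P
  = (2·2.5 - 1, 2·(-0.5) - (-5), 2·3 - (-3))
  = (5 - 1, -1 + 5, 6 + 3)
  = (4, 4, 9)

(4, 4, 9)


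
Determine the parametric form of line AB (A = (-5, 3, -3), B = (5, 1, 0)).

Direction vector d = B - A = (5 + 5, 1 - 3, 0 + 3) = (10, -2, 3)
Parametric form r = A + t·d:
x = -5 + 10t, y = 3 - 2t, z = -3 + 3t

x = -5 + 10t, y = 3 - 2t, z = -3 + 3t


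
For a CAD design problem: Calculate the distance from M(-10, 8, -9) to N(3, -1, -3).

d = √[(x₂-x₁)² + (y₂-y₁)² + (z₂-z₁)²]
  = √[13² + (-9)² + 6²]
  = √[169 + 81 + 36]
  = √286
  ≈ 16.91

16.91


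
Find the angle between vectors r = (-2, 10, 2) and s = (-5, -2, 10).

r·s = (-2)·(-5) + 10·(-2) + 2·10 = 10 - 20 + 20 = 10
|r| = √((-2)² + 10² + 2²) = √108 ≈ 10.39
|s| = √((-5)² + (-2)² + 10²) = √129 ≈ 11.36
cos θ = (r·s)/(|r||s|) = 10/(10.39·11.36) ≈ 0.08472
θ = arccos(0.08472) ≈ 85.14°

85.14°


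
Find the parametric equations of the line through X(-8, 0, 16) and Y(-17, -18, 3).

Direction vector d = Y - X = (-17 + 8, -18 + 0, 3 - 16) = (-9, -18, -13)
Parametric form r = X + t·d:
x = -8 - 9t, y = 0 - 18t, z = 16 - 13t

x = -8 - 9t, y = 0 - 18t, z = 16 - 13t


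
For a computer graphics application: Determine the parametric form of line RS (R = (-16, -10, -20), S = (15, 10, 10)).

Direction vector d = S - R = (15 + 16, 10 + 10, 10 + 20) = (31, 20, 30)
Parametric form r = R + t·d:
x = -16 + 31t, y = -10 + 20t, z = -20 + 30t

x = -16 + 31t, y = -10 + 20t, z = -20 + 30t


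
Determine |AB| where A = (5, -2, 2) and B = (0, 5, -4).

d = √[(x₂-x₁)² + (y₂-y₁)² + (z₂-z₁)²]
  = √[(-5)² + 7² + (-6)²]
  = √[25 + 49 + 36]
  = √110
  ≈ 10.49

10.49


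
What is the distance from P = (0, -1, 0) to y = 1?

distance = |a·x₀ + b·y₀ + c·z₀ - d| / √(a² + b² + c²)
  = |0·0 + 1·(-1) + 0·0 - 1| / √(0² + 1² + 0²)
  = |0 - 1 + 0 - 1| / √(0 + 1 + 0)
  = |-2| / √1
  = 2 / 1
  ≈ 2

2


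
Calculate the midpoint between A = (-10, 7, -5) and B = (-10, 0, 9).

M = ((x₁+x₂)/2, (y₁+y₂)/2, (z₁+z₂)/2)
  = ((-10 - 10)/2, (7 + 0)/2, (-5 + 9)/2)
  = (-20/2, 7/2, 4/2)
  = (-10, 3.5, 2)

(-10, 3.5, 2)


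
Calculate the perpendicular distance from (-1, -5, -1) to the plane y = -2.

distance = |a·x₀ + b·y₀ + c·z₀ - d| / √(a² + b² + c²)
  = |0·(-1) + 1·(-5) + 0·(-1) - (-2)| / √(0² + 1² + 0²)
  = |0 - 5 + 0 + 2| / √(0 + 1 + 0)
  = |-3| / √1
  = 3 / 1
  ≈ 3

3


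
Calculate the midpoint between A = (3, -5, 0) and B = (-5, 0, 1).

M = ((x₁+x₂)/2, (y₁+y₂)/2, (z₁+z₂)/2)
  = ((3 - 5)/2, (-5 + 0)/2, (0 + 1)/2)
  = (-2/2, -5/2, 1/2)
  = (-1, -2.5, 0.5)

(-1, -2.5, 0.5)


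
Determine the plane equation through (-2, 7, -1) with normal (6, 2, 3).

The plane through P with normal n = (a, b, c) satisfies n·(r - P) = 0,
i.e. ax + by + cz = a·x₀ + b·y₀ + c·z₀.
d = 6·(-2) + 2·7 + 3·(-1)
  = -12 + 14 - 3
  = -1
Equation: 6x + 2y + 3z = -1

6x + 2y + 3z = -1


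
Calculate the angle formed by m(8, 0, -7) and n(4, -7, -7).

m·n = 8·4 + 0·(-7) + (-7)·(-7) = 32 + 0 + 49 = 81
|m| = √(8² + 0² + (-7)²) = √113 ≈ 10.63
|n| = √(4² + (-7)² + (-7)²) = √114 ≈ 10.68
cos θ = (m·n)/(|m||n|) = 81/(10.63·10.68) ≈ 0.7137
θ = arccos(0.7137) ≈ 44.47°

44.47°


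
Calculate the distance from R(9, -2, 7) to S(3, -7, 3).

d = √[(x₂-x₁)² + (y₂-y₁)² + (z₂-z₁)²]
  = √[(-6)² + (-5)² + (-4)²]
  = √[36 + 25 + 16]
  = √77
  ≈ 8.775

8.775


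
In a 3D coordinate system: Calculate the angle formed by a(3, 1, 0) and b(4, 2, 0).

a·b = 3·4 + 1·2 + 0·0 = 12 + 2 + 0 = 14
|a| = √(3² + 1² + 0²) = √10 ≈ 3.162
|b| = √(4² + 2² + 0²) = √20 ≈ 4.472
cos θ = (a·b)/(|a||b|) = 14/(3.162·4.472) ≈ 0.9899
θ = arccos(0.9899) ≈ 8.13°

8.13°


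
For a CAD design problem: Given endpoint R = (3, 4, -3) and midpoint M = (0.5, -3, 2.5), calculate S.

S = 2M - R
  = (2·0.5 - 3, 2·(-3) - 4, 2·2.5 - (-3))
  = (1 - 3, -6 - 4, 5 + 3)
  = (-2, -10, 8)

(-2, -10, 8)


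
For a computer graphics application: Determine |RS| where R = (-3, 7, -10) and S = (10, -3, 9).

d = √[(x₂-x₁)² + (y₂-y₁)² + (z₂-z₁)²]
  = √[13² + (-10)² + 19²]
  = √[169 + 100 + 361]
  = √630
  ≈ 25.1

25.1


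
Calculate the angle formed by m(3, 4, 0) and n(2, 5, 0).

m·n = 3·2 + 4·5 + 0·0 = 6 + 20 + 0 = 26
|m| = √(3² + 4² + 0²) = √25 ≈ 5
|n| = √(2² + 5² + 0²) = √29 ≈ 5.385
cos θ = (m·n)/(|m||n|) = 26/(5·5.385) ≈ 0.9656
θ = arccos(0.9656) ≈ 15.07°

15.07°


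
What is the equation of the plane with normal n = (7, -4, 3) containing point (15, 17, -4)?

The plane through P with normal n = (a, b, c) satisfies n·(r - P) = 0,
i.e. ax + by + cz = a·x₀ + b·y₀ + c·z₀.
d = 7·15 + (-4)·17 + 3·(-4)
  = 105 - 68 - 12
  = 25
Equation: 7x - 4y + 3z = 25

7x - 4y + 3z = 25


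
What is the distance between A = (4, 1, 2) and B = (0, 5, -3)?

d = √[(x₂-x₁)² + (y₂-y₁)² + (z₂-z₁)²]
  = √[(-4)² + 4² + (-5)²]
  = √[16 + 16 + 25]
  = √57
  ≈ 7.55

7.55


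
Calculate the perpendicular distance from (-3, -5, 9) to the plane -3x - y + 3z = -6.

distance = |a·x₀ + b·y₀ + c·z₀ - d| / √(a² + b² + c²)
  = |(-3)·(-3) + (-1)·(-5) + 3·9 - (-6)| / √((-3)² + (-1)² + 3²)
  = |9 + 5 + 27 + 6| / √(9 + 1 + 9)
  = |47| / √19
  = 47 / 4.359
  ≈ 10.78

10.78


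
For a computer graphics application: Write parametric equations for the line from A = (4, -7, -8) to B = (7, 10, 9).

Direction vector d = B - A = (7 - 4, 10 + 7, 9 + 8) = (3, 17, 17)
Parametric form r = A + t·d:
x = 4 + 3t, y = -7 + 17t, z = -8 + 17t

x = 4 + 3t, y = -7 + 17t, z = -8 + 17t


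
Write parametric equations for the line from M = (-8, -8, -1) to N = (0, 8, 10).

Direction vector d = N - M = (0 + 8, 8 + 8, 10 + 1) = (8, 16, 11)
Parametric form r = M + t·d:
x = -8 + 8t, y = -8 + 16t, z = -1 + 11t

x = -8 + 8t, y = -8 + 16t, z = -1 + 11t


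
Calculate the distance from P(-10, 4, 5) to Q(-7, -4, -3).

d = √[(x₂-x₁)² + (y₂-y₁)² + (z₂-z₁)²]
  = √[3² + (-8)² + (-8)²]
  = √[9 + 64 + 64]
  = √137
  ≈ 11.7

11.7


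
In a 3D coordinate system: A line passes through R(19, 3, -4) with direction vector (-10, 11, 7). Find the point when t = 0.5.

P(t) = R + t·d
  = (19 + (-10)·0.5, 3 + 11·0.5, -4 + 7·0.5)
  = (19 - 5, 3 + 5.5, -4 + 3.5)
  = (14, 8.5, -0.5)

(14, 8.5, -0.5)


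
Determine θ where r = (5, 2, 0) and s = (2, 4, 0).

r·s = 5·2 + 2·4 + 0·0 = 10 + 8 + 0 = 18
|r| = √(5² + 2² + 0²) = √29 ≈ 5.385
|s| = √(2² + 4² + 0²) = √20 ≈ 4.472
cos θ = (r·s)/(|r||s|) = 18/(5.385·4.472) ≈ 0.7474
θ = arccos(0.7474) ≈ 41.63°

41.63°


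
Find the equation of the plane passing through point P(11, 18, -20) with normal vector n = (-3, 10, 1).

The plane through P with normal n = (a, b, c) satisfies n·(r - P) = 0,
i.e. ax + by + cz = a·x₀ + b·y₀ + c·z₀.
d = (-3)·11 + 10·18 + 1·(-20)
  = -33 + 180 - 20
  = 127
Equation: -3x + 10y + z = 127

-3x + 10y + z = 127


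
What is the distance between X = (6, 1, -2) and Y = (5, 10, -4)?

d = √[(x₂-x₁)² + (y₂-y₁)² + (z₂-z₁)²]
  = √[(-1)² + 9² + (-2)²]
  = √[1 + 81 + 4]
  = √86
  ≈ 9.274

9.274


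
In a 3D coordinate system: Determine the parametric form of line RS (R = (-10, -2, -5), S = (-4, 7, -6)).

Direction vector d = S - R = (-4 + 10, 7 + 2, -6 + 5) = (6, 9, -1)
Parametric form r = R + t·d:
x = -10 + 6t, y = -2 + 9t, z = -5 - t

x = -10 + 6t, y = -2 + 9t, z = -5 - t


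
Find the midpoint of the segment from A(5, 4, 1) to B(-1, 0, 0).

M = ((x₁+x₂)/2, (y₁+y₂)/2, (z₁+z₂)/2)
  = ((5 - 1)/2, (4 + 0)/2, (1 + 0)/2)
  = (4/2, 4/2, 1/2)
  = (2, 2, 0.5)

(2, 2, 0.5)


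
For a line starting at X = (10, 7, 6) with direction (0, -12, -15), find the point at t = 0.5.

P(t) = X + t·d
  = (10 + 0·0.5, 7 + (-12)·0.5, 6 + (-15)·0.5)
  = (10 + 0, 7 - 6, 6 - 7.5)
  = (10, 1, -1.5)

(10, 1, -1.5)


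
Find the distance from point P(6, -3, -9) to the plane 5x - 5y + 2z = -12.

distance = |a·x₀ + b·y₀ + c·z₀ - d| / √(a² + b² + c²)
  = |5·6 + (-5)·(-3) + 2·(-9) - (-12)| / √(5² + (-5)² + 2²)
  = |30 + 15 - 18 + 12| / √(25 + 25 + 4)
  = |39| / √54
  = 39 / 7.348
  ≈ 5.307

5.307


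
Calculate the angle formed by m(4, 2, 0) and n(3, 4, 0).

m·n = 4·3 + 2·4 + 0·0 = 12 + 8 + 0 = 20
|m| = √(4² + 2² + 0²) = √20 ≈ 4.472
|n| = √(3² + 4² + 0²) = √25 ≈ 5
cos θ = (m·n)/(|m||n|) = 20/(4.472·5) ≈ 0.8944
θ = arccos(0.8944) ≈ 26.57°

26.57°


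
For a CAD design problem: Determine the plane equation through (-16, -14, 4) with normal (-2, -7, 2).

The plane through P with normal n = (a, b, c) satisfies n·(r - P) = 0,
i.e. ax + by + cz = a·x₀ + b·y₀ + c·z₀.
d = (-2)·(-16) + (-7)·(-14) + 2·4
  = 32 + 98 + 8
  = 138
Equation: -2x - 7y + 2z = 138

-2x - 7y + 2z = 138


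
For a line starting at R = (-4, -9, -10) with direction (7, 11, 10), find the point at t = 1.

P(t) = R + t·d
  = (-4 + 7·1, -9 + 11·1, -10 + 10·1)
  = (-4 + 7, -9 + 11, -10 + 10)
  = (3, 2, 0)

(3, 2, 0)


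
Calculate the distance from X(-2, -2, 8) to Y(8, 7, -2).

d = √[(x₂-x₁)² + (y₂-y₁)² + (z₂-z₁)²]
  = √[10² + 9² + (-10)²]
  = √[100 + 81 + 100]
  = √281
  ≈ 16.76

16.76


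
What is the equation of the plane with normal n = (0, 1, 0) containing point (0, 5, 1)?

The plane through P with normal n = (a, b, c) satisfies n·(r - P) = 0,
i.e. ax + by + cz = a·x₀ + b·y₀ + c·z₀.
d = 0·0 + 1·5 + 0·1
  = 0 + 5 + 0
  = 5
Equation: y = 5

y = 5


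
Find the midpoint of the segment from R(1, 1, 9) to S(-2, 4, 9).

M = ((x₁+x₂)/2, (y₁+y₂)/2, (z₁+z₂)/2)
  = ((1 - 2)/2, (1 + 4)/2, (9 + 9)/2)
  = (-1/2, 5/2, 18/2)
  = (-0.5, 2.5, 9)

(-0.5, 2.5, 9)


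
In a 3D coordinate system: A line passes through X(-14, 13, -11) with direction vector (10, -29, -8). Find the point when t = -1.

P(t) = X + t·d
  = (-14 + 10·(-1), 13 + (-29)·(-1), -11 + (-8)·(-1))
  = (-14 - 10, 13 + 29, -11 + 8)
  = (-24, 42, -3)

(-24, 42, -3)


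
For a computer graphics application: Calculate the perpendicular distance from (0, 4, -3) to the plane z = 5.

distance = |a·x₀ + b·y₀ + c·z₀ - d| / √(a² + b² + c²)
  = |0·0 + 0·4 + 1·(-3) - 5| / √(0² + 0² + 1²)
  = |0 + 0 - 3 - 5| / √(0 + 0 + 1)
  = |-8| / √1
  = 8 / 1
  ≈ 8

8


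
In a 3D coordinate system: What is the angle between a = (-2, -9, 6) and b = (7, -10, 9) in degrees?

a·b = (-2)·7 + (-9)·(-10) + 6·9 = -14 + 90 + 54 = 130
|a| = √((-2)² + (-9)² + 6²) = √121 ≈ 11
|b| = √(7² + (-10)² + 9²) = √230 ≈ 15.17
cos θ = (a·b)/(|a||b|) = 130/(11·15.17) ≈ 0.7793
θ = arccos(0.7793) ≈ 38.81°

38.81°


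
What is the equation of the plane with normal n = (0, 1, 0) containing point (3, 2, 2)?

The plane through P with normal n = (a, b, c) satisfies n·(r - P) = 0,
i.e. ax + by + cz = a·x₀ + b·y₀ + c·z₀.
d = 0·3 + 1·2 + 0·2
  = 0 + 2 + 0
  = 2
Equation: y = 2

y = 2


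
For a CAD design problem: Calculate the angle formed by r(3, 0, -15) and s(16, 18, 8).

r·s = 3·16 + 0·18 + (-15)·8 = 48 + 0 - 120 = -72
|r| = √(3² + 0² + (-15)²) = √234 ≈ 15.3
|s| = √(16² + 18² + 8²) = √644 ≈ 25.38
cos θ = (r·s)/(|r||s|) = -72/(15.3·25.38) ≈ -0.1855
θ = arccos(-0.1855) ≈ 100.7°

100.7°


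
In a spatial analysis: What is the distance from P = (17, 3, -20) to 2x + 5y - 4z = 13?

distance = |a·x₀ + b·y₀ + c·z₀ - d| / √(a² + b² + c²)
  = |2·17 + 5·3 + (-4)·(-20) - 13| / √(2² + 5² + (-4)²)
  = |34 + 15 + 80 - 13| / √(4 + 25 + 16)
  = |116| / √45
  = 116 / 6.708
  ≈ 17.29

17.29


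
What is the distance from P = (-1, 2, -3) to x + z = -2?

distance = |a·x₀ + b·y₀ + c·z₀ - d| / √(a² + b² + c²)
  = |1·(-1) + 0·2 + 1·(-3) - (-2)| / √(1² + 0² + 1²)
  = |-1 + 0 - 3 + 2| / √(1 + 0 + 1)
  = |-2| / √2
  = 2 / 1.414
  ≈ 1.414

1.414


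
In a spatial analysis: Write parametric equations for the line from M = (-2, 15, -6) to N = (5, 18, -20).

Direction vector d = N - M = (5 + 2, 18 - 15, -20 + 6) = (7, 3, -14)
Parametric form r = M + t·d:
x = -2 + 7t, y = 15 + 3t, z = -6 - 14t

x = -2 + 7t, y = 15 + 3t, z = -6 - 14t


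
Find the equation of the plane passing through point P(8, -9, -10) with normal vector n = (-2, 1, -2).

The plane through P with normal n = (a, b, c) satisfies n·(r - P) = 0,
i.e. ax + by + cz = a·x₀ + b·y₀ + c·z₀.
d = (-2)·8 + 1·(-9) + (-2)·(-10)
  = -16 - 9 + 20
  = -5
Equation: -2x + y - 2z = -5

-2x + y - 2z = -5


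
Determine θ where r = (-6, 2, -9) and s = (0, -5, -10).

r·s = (-6)·0 + 2·(-5) + (-9)·(-10) = 0 - 10 + 90 = 80
|r| = √((-6)² + 2² + (-9)²) = √121 ≈ 11
|s| = √(0² + (-5)² + (-10)²) = √125 ≈ 11.18
cos θ = (r·s)/(|r||s|) = 80/(11·11.18) ≈ 0.6505
θ = arccos(0.6505) ≈ 49.42°

49.42°


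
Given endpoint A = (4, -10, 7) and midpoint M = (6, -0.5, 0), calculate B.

B = 2M - A
  = (2·6 - 4, 2·(-0.5) - (-10), 2·0 - 7)
  = (12 - 4, -1 + 10, 0 - 7)
  = (8, 9, -7)

(8, 9, -7)


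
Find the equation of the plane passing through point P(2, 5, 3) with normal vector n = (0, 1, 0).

The plane through P with normal n = (a, b, c) satisfies n·(r - P) = 0,
i.e. ax + by + cz = a·x₀ + b·y₀ + c·z₀.
d = 0·2 + 1·5 + 0·3
  = 0 + 5 + 0
  = 5
Equation: y = 5

y = 5


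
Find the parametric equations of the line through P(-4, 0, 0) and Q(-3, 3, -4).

Direction vector d = Q - P = (-3 + 4, 3 + 0, -4 + 0) = (1, 3, -4)
Parametric form r = P + t·d:
x = -4 + t, y = 0 + 3t, z = 0 - 4t

x = -4 + t, y = 0 + 3t, z = 0 - 4t


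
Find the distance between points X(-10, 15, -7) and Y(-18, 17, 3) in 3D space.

d = √[(x₂-x₁)² + (y₂-y₁)² + (z₂-z₁)²]
  = √[(-8)² + 2² + 10²]
  = √[64 + 4 + 100]
  = √168
  ≈ 12.96

12.96


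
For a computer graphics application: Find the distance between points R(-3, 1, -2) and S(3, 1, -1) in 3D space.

d = √[(x₂-x₁)² + (y₂-y₁)² + (z₂-z₁)²]
  = √[6² + 0² + 1²]
  = √[36 + 0 + 1]
  = √37
  ≈ 6.083

6.083


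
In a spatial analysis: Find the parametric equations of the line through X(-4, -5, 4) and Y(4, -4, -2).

Direction vector d = Y - X = (4 + 4, -4 + 5, -2 - 4) = (8, 1, -6)
Parametric form r = X + t·d:
x = -4 + 8t, y = -5 + t, z = 4 - 6t

x = -4 + 8t, y = -5 + t, z = 4 - 6t


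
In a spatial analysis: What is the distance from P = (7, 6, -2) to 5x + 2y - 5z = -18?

distance = |a·x₀ + b·y₀ + c·z₀ - d| / √(a² + b² + c²)
  = |5·7 + 2·6 + (-5)·(-2) - (-18)| / √(5² + 2² + (-5)²)
  = |35 + 12 + 10 + 18| / √(25 + 4 + 25)
  = |75| / √54
  = 75 / 7.348
  ≈ 10.21

10.21


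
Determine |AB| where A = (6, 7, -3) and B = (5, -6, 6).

d = √[(x₂-x₁)² + (y₂-y₁)² + (z₂-z₁)²]
  = √[(-1)² + (-13)² + 9²]
  = √[1 + 169 + 81]
  = √251
  ≈ 15.84

15.84


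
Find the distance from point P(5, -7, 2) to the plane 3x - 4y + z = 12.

distance = |a·x₀ + b·y₀ + c·z₀ - d| / √(a² + b² + c²)
  = |3·5 + (-4)·(-7) + 1·2 - 12| / √(3² + (-4)² + 1²)
  = |15 + 28 + 2 - 12| / √(9 + 16 + 1)
  = |33| / √26
  = 33 / 5.099
  ≈ 6.472

6.472


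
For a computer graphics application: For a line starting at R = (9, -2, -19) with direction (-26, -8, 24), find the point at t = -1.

P(t) = R + t·d
  = (9 + (-26)·(-1), -2 + (-8)·(-1), -19 + 24·(-1))
  = (9 + 26, -2 + 8, -19 - 24)
  = (35, 6, -43)

(35, 6, -43)


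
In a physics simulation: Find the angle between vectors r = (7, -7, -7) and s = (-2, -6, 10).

r·s = 7·(-2) + (-7)·(-6) + (-7)·10 = -14 + 42 - 70 = -42
|r| = √(7² + (-7)² + (-7)²) = √147 ≈ 12.12
|s| = √((-2)² + (-6)² + 10²) = √140 ≈ 11.83
cos θ = (r·s)/(|r||s|) = -42/(12.12·11.83) ≈ -0.2928
θ = arccos(-0.2928) ≈ 107°

107°


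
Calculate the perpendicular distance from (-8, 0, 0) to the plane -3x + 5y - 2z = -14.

distance = |a·x₀ + b·y₀ + c·z₀ - d| / √(a² + b² + c²)
  = |(-3)·(-8) + 5·0 + (-2)·0 - (-14)| / √((-3)² + 5² + (-2)²)
  = |24 + 0 + 0 + 14| / √(9 + 25 + 4)
  = |38| / √38
  = 38 / 6.164
  ≈ 6.164

6.164


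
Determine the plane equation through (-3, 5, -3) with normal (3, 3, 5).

The plane through P with normal n = (a, b, c) satisfies n·(r - P) = 0,
i.e. ax + by + cz = a·x₀ + b·y₀ + c·z₀.
d = 3·(-3) + 3·5 + 5·(-3)
  = -9 + 15 - 15
  = -9
Equation: 3x + 3y + 5z = -9

3x + 3y + 5z = -9


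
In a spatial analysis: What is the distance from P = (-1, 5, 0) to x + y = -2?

distance = |a·x₀ + b·y₀ + c·z₀ - d| / √(a² + b² + c²)
  = |1·(-1) + 1·5 + 0·0 - (-2)| / √(1² + 1² + 0²)
  = |-1 + 5 + 0 + 2| / √(1 + 1 + 0)
  = |6| / √2
  = 6 / 1.414
  ≈ 4.243

4.243


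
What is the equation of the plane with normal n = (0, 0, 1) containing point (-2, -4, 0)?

The plane through P with normal n = (a, b, c) satisfies n·(r - P) = 0,
i.e. ax + by + cz = a·x₀ + b·y₀ + c·z₀.
d = 0·(-2) + 0·(-4) + 1·0
  = 0 + 0 + 0
  = 0
Equation: z = 0

z = 0


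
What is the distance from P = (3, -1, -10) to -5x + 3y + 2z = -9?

distance = |a·x₀ + b·y₀ + c·z₀ - d| / √(a² + b² + c²)
  = |(-5)·3 + 3·(-1) + 2·(-10) - (-9)| / √((-5)² + 3² + 2²)
  = |-15 - 3 - 20 + 9| / √(25 + 9 + 4)
  = |-29| / √38
  = 29 / 6.164
  ≈ 4.704

4.704


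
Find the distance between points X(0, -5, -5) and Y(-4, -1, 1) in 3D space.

d = √[(x₂-x₁)² + (y₂-y₁)² + (z₂-z₁)²]
  = √[(-4)² + 4² + 6²]
  = √[16 + 16 + 36]
  = √68
  ≈ 8.246

8.246


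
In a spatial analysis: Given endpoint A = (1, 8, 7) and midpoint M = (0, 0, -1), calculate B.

B = 2M - A
  = (2·0 - 1, 2·0 - 8, 2·(-1) - 7)
  = (0 - 1, 0 - 8, -2 - 7)
  = (-1, -8, -9)

(-1, -8, -9)


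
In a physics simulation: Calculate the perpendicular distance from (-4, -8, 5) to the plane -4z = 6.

distance = |a·x₀ + b·y₀ + c·z₀ - d| / √(a² + b² + c²)
  = |0·(-4) + 0·(-8) + (-4)·5 - 6| / √(0² + 0² + (-4)²)
  = |0 + 0 - 20 - 6| / √(0 + 0 + 16)
  = |-26| / √16
  = 26 / 4
  ≈ 6.5

6.5


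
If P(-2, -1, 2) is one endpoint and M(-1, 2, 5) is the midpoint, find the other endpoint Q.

Q = 2M - P
  = (2·(-1) - (-2), 2·2 - (-1), 2·5 - 2)
  = (-2 + 2, 4 + 1, 10 - 2)
  = (0, 5, 8)

(0, 5, 8)


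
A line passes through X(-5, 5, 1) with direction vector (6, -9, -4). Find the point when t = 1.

P(t) = X + t·d
  = (-5 + 6·1, 5 + (-9)·1, 1 + (-4)·1)
  = (-5 + 6, 5 - 9, 1 - 4)
  = (1, -4, -3)

(1, -4, -3)


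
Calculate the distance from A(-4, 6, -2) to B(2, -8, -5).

d = √[(x₂-x₁)² + (y₂-y₁)² + (z₂-z₁)²]
  = √[6² + (-14)² + (-3)²]
  = √[36 + 196 + 9]
  = √241
  ≈ 15.52

15.52


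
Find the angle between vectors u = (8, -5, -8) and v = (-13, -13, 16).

u·v = 8·(-13) + (-5)·(-13) + (-8)·16 = -104 + 65 - 128 = -167
|u| = √(8² + (-5)² + (-8)²) = √153 ≈ 12.37
|v| = √((-13)² + (-13)² + 16²) = √594 ≈ 24.37
cos θ = (u·v)/(|u||v|) = -167/(12.37·24.37) ≈ -0.554
θ = arccos(-0.554) ≈ 123.6°

123.6°


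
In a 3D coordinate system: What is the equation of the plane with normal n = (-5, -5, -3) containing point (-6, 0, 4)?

The plane through P with normal n = (a, b, c) satisfies n·(r - P) = 0,
i.e. ax + by + cz = a·x₀ + b·y₀ + c·z₀.
d = (-5)·(-6) + (-5)·0 + (-3)·4
  = 30 + 0 - 12
  = 18
Equation: -5x - 5y - 3z = 18

-5x - 5y - 3z = 18


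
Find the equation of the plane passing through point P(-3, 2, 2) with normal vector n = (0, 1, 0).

The plane through P with normal n = (a, b, c) satisfies n·(r - P) = 0,
i.e. ax + by + cz = a·x₀ + b·y₀ + c·z₀.
d = 0·(-3) + 1·2 + 0·2
  = 0 + 2 + 0
  = 2
Equation: y = 2

y = 2


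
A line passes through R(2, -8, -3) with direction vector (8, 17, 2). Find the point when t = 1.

P(t) = R + t·d
  = (2 + 8·1, -8 + 17·1, -3 + 2·1)
  = (2 + 8, -8 + 17, -3 + 2)
  = (10, 9, -1)

(10, 9, -1)


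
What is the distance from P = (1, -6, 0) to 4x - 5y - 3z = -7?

distance = |a·x₀ + b·y₀ + c·z₀ - d| / √(a² + b² + c²)
  = |4·1 + (-5)·(-6) + (-3)·0 - (-7)| / √(4² + (-5)² + (-3)²)
  = |4 + 30 + 0 + 7| / √(16 + 25 + 9)
  = |41| / √50
  = 41 / 7.071
  ≈ 5.798

5.798


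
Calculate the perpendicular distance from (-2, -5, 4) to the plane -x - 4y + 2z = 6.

distance = |a·x₀ + b·y₀ + c·z₀ - d| / √(a² + b² + c²)
  = |(-1)·(-2) + (-4)·(-5) + 2·4 - 6| / √((-1)² + (-4)² + 2²)
  = |2 + 20 + 8 - 6| / √(1 + 16 + 4)
  = |24| / √21
  = 24 / 4.583
  ≈ 5.237

5.237


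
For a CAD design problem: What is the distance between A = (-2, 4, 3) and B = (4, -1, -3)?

d = √[(x₂-x₁)² + (y₂-y₁)² + (z₂-z₁)²]
  = √[6² + (-5)² + (-6)²]
  = √[36 + 25 + 36]
  = √97
  ≈ 9.849

9.849


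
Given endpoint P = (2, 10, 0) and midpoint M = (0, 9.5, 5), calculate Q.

Q = 2M - P
  = (2·0 - 2, 2·9.5 - 10, 2·5 - 0)
  = (0 - 2, 19 - 10, 10 + 0)
  = (-2, 9, 10)

(-2, 9, 10)


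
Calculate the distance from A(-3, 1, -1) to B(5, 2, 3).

d = √[(x₂-x₁)² + (y₂-y₁)² + (z₂-z₁)²]
  = √[8² + 1² + 4²]
  = √[64 + 1 + 16]
  = √81
  ≈ 9

9


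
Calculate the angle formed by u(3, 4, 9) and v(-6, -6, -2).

u·v = 3·(-6) + 4·(-6) + 9·(-2) = -18 - 24 - 18 = -60
|u| = √(3² + 4² + 9²) = √106 ≈ 10.3
|v| = √((-6)² + (-6)² + (-2)²) = √76 ≈ 8.718
cos θ = (u·v)/(|u||v|) = -60/(10.3·8.718) ≈ -0.6685
θ = arccos(-0.6685) ≈ 132°

132°


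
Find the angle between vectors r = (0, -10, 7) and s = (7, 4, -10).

r·s = 0·7 + (-10)·4 + 7·(-10) = 0 - 40 - 70 = -110
|r| = √(0² + (-10)² + 7²) = √149 ≈ 12.21
|s| = √(7² + 4² + (-10)²) = √165 ≈ 12.85
cos θ = (r·s)/(|r||s|) = -110/(12.21·12.85) ≈ -0.7015
θ = arccos(-0.7015) ≈ 134.6°

134.6°


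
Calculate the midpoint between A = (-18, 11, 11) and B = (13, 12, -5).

M = ((x₁+x₂)/2, (y₁+y₂)/2, (z₁+z₂)/2)
  = ((-18 + 13)/2, (11 + 12)/2, (11 - 5)/2)
  = (-5/2, 23/2, 6/2)
  = (-2.5, 11.5, 3)

(-2.5, 11.5, 3)


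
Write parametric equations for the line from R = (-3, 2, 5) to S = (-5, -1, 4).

Direction vector d = S - R = (-5 + 3, -1 - 2, 4 - 5) = (-2, -3, -1)
Parametric form r = R + t·d:
x = -3 - 2t, y = 2 - 3t, z = 5 - t

x = -3 - 2t, y = 2 - 3t, z = 5 - t


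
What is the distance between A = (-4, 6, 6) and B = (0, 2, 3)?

d = √[(x₂-x₁)² + (y₂-y₁)² + (z₂-z₁)²]
  = √[4² + (-4)² + (-3)²]
  = √[16 + 16 + 9]
  = √41
  ≈ 6.403

6.403


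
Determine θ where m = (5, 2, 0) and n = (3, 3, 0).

m·n = 5·3 + 2·3 + 0·0 = 15 + 6 + 0 = 21
|m| = √(5² + 2² + 0²) = √29 ≈ 5.385
|n| = √(3² + 3² + 0²) = √18 ≈ 4.243
cos θ = (m·n)/(|m||n|) = 21/(5.385·4.243) ≈ 0.9191
θ = arccos(0.9191) ≈ 23.2°

23.2°


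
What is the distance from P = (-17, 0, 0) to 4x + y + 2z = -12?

distance = |a·x₀ + b·y₀ + c·z₀ - d| / √(a² + b² + c²)
  = |4·(-17) + 1·0 + 2·0 - (-12)| / √(4² + 1² + 2²)
  = |-68 + 0 + 0 + 12| / √(16 + 1 + 4)
  = |-56| / √21
  = 56 / 4.583
  ≈ 12.22

12.22


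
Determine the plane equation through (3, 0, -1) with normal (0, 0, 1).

The plane through P with normal n = (a, b, c) satisfies n·(r - P) = 0,
i.e. ax + by + cz = a·x₀ + b·y₀ + c·z₀.
d = 0·3 + 0·0 + 1·(-1)
  = 0 + 0 - 1
  = -1
Equation: z = -1

z = -1


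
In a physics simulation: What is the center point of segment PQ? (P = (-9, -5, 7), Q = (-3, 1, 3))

M = ((x₁+x₂)/2, (y₁+y₂)/2, (z₁+z₂)/2)
  = ((-9 - 3)/2, (-5 + 1)/2, (7 + 3)/2)
  = (-12/2, -4/2, 10/2)
  = (-6, -2, 5)

(-6, -2, 5)


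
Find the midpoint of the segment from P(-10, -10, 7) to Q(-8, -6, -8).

M = ((x₁+x₂)/2, (y₁+y₂)/2, (z₁+z₂)/2)
  = ((-10 - 8)/2, (-10 - 6)/2, (7 - 8)/2)
  = (-18/2, -16/2, -1/2)
  = (-9, -8, -0.5)

(-9, -8, -0.5)
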